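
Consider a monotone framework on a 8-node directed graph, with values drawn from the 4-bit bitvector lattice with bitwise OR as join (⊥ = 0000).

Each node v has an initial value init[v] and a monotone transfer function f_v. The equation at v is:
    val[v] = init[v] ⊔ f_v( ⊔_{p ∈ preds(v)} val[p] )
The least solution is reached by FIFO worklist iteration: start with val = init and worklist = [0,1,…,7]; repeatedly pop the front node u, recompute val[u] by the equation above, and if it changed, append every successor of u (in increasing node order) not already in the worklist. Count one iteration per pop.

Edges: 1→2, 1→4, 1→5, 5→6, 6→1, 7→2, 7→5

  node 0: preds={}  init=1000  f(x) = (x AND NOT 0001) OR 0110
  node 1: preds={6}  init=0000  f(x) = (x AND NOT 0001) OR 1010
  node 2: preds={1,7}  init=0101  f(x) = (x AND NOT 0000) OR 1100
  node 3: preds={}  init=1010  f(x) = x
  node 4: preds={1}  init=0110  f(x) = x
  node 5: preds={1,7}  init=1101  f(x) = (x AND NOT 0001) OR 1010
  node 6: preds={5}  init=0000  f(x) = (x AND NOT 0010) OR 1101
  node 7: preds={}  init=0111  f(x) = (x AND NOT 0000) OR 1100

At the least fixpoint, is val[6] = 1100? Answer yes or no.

no

Iteration log — 12 steps:
  step 1. node 0  ⊔preds=0000  new=1110  old=1000  +wl: 
  step 2. node 1  ⊔preds=0000  new=1010  old=0000  +wl: 
  step 3. node 2  ⊔preds=1111  new=1111  old=0101  +wl: 
  step 4. node 3  ⊔preds=0000  new=1010  stable
  step 5. node 4  ⊔preds=1010  new=1110  old=0110  +wl: 
  step 6. node 5  ⊔preds=1111  new=1111  old=1101  +wl: 
  step 7. node 6  ⊔preds=1111  new=1101  old=0000  +wl: 1
  step 8. node 7  ⊔preds=0000  new=1111  old=0111  +wl: 2,5
  step 9. node 1  ⊔preds=1101  new=1110  old=1010  +wl: 4
  step 10. node 2  ⊔preds=1111  new=1111  stable
  step 11. node 5  ⊔preds=1111  new=1111  stable
  step 12. node 4  ⊔preds=1110  new=1110  stable

Least fixpoint reached:
  node 0: 1110
  node 1: 1110
  node 2: 1111
  node 3: 1010
  node 4: 1110
  node 5: 1111
  node 6: 1101
  node 7: 1111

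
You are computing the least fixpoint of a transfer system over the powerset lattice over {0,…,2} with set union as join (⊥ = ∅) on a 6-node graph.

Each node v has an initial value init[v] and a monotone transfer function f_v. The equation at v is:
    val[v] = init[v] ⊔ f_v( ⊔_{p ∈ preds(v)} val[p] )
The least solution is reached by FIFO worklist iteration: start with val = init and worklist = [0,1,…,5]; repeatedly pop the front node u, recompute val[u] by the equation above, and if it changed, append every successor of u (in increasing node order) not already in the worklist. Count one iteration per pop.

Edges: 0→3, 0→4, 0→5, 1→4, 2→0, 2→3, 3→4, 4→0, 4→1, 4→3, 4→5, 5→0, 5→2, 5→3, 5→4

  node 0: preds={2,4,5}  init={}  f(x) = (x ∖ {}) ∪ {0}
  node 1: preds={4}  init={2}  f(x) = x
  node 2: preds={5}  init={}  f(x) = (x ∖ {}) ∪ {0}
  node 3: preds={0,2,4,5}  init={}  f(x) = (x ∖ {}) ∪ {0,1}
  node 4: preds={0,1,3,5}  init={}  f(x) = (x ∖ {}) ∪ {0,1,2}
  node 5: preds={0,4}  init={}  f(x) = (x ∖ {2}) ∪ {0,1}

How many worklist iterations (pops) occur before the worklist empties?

Worklist (14 pops):
  #1 pop 0: in={} → {0} (was {}); enqueue []
  #2 pop 1: in={} → {2} (no change)
  #3 pop 2: in={} → {0} (was {}); enqueue [0]
  #4 pop 3: in={0} → {0,1} (was {}); enqueue []
  #5 pop 4: in={0,1,2} → {0,1,2} (was {}); enqueue [1,3]
  #6 pop 5: in={0,1,2} → {0,1} (was {}); enqueue [2,4]
  #7 pop 0: in={0,1,2} → {0,1,2} (was {0}); enqueue [5]
  #8 pop 1: in={0,1,2} → {0,1,2} (was {2}); enqueue []
  #9 pop 3: in={0,1,2} → {0,1,2} (was {0,1}); enqueue []
  #10 pop 2: in={0,1} → {0,1} (was {0}); enqueue [0,3]
  #11 pop 4: in={0,1,2} → {0,1,2} (no change)
  #12 pop 5: in={0,1,2} → {0,1} (no change)
  #13 pop 0: in={0,1,2} → {0,1,2} (no change)
  #14 pop 3: in={0,1,2} → {0,1,2} (no change)

Fixpoint:
  val[0] = {0,1,2}
  val[1] = {0,1,2}
  val[2] = {0,1}
  val[3] = {0,1,2}
  val[4] = {0,1,2}
  val[5] = {0,1}

14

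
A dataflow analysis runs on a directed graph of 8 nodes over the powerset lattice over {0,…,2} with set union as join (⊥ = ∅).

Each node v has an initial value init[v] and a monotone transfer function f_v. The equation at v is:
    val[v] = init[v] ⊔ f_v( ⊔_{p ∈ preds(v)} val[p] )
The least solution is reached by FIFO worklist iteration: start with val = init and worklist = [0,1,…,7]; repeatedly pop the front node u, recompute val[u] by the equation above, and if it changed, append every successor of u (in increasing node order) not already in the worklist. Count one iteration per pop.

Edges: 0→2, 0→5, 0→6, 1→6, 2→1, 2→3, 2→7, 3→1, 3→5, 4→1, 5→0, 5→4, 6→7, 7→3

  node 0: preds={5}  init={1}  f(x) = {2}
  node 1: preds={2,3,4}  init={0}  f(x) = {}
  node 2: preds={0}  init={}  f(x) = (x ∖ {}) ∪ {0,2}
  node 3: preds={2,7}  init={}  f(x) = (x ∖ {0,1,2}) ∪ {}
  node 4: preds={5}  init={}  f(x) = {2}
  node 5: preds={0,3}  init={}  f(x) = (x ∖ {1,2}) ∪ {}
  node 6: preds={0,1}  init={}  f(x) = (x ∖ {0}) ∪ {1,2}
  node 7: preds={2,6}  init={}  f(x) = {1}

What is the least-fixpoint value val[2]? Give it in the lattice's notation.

{0,1,2}

Iteration log — 10 steps:
  step 1. node 0  ⊔preds={}  new={1,2}  old={1}  +wl: 
  step 2. node 1  ⊔preds={}  new={0}  stable
  step 3. node 2  ⊔preds={1,2}  new={0,1,2}  old={}  +wl: 1
  step 4. node 3  ⊔preds={0,1,2}  new={}  stable
  step 5. node 4  ⊔preds={}  new={2}  old={}  +wl: 
  step 6. node 5  ⊔preds={1,2}  new={}  stable
  step 7. node 6  ⊔preds={0,1,2}  new={1,2}  old={}  +wl: 
  step 8. node 7  ⊔preds={0,1,2}  new={1}  old={}  +wl: 3
  step 9. node 1  ⊔preds={0,1,2}  new={0}  stable
  step 10. node 3  ⊔preds={0,1,2}  new={}  stable

Least fixpoint reached:
  node 0: {1,2}
  node 1: {0}
  node 2: {0,1,2}
  node 3: {}
  node 4: {2}
  node 5: {}
  node 6: {1,2}
  node 7: {1}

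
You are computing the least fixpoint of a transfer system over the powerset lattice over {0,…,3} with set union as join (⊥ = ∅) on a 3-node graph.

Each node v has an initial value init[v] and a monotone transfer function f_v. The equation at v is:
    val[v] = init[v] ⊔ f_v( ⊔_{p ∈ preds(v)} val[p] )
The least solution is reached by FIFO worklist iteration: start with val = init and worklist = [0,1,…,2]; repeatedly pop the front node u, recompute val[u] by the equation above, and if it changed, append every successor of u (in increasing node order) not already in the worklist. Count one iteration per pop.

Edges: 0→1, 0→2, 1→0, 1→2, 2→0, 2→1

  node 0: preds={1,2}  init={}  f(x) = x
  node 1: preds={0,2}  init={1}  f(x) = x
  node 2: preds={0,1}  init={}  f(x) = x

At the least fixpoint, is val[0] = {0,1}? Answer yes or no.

no

Worklist (5 pops):
  #1 pop 0: in={1} → {1} (was {}); enqueue []
  #2 pop 1: in={1} → {1} (no change)
  #3 pop 2: in={1} → {1} (was {}); enqueue [0,1]
  #4 pop 0: in={1} → {1} (no change)
  #5 pop 1: in={1} → {1} (no change)

Fixpoint:
  val[0] = {1}
  val[1] = {1}
  val[2] = {1}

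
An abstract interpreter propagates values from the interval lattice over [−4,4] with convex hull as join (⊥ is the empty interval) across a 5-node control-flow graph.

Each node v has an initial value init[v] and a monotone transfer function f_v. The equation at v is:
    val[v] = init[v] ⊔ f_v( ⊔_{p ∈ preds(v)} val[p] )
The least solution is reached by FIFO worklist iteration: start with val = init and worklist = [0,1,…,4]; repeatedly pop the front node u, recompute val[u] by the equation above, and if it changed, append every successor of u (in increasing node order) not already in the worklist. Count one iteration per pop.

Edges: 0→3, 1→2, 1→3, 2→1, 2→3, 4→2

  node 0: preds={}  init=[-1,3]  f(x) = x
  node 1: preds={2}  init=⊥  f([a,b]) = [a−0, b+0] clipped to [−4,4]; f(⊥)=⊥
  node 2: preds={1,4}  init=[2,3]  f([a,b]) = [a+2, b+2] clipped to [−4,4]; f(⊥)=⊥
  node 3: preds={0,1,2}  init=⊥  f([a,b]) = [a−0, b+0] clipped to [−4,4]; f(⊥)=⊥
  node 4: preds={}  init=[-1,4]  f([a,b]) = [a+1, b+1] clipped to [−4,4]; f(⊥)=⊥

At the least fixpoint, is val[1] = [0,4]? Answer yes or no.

Iteration log — 8 steps:
  step 1. node 0  ⊔preds=⊥  new=[-1,3]  stable
  step 2. node 1  ⊔preds=[2,3]  new=[2,3]  old=⊥  +wl: 
  step 3. node 2  ⊔preds=[-1,4]  new=[1,4]  old=[2,3]  +wl: 1
  step 4. node 3  ⊔preds=[-1,4]  new=[-1,4]  old=⊥  +wl: 
  step 5. node 4  ⊔preds=⊥  new=[-1,4]  stable
  step 6. node 1  ⊔preds=[1,4]  new=[1,4]  old=[2,3]  +wl: 2,3
  step 7. node 2  ⊔preds=[-1,4]  new=[1,4]  stable
  step 8. node 3  ⊔preds=[-1,4]  new=[-1,4]  stable

Least fixpoint reached:
  node 0: [-1,3]
  node 1: [1,4]
  node 2: [1,4]
  node 3: [-1,4]
  node 4: [-1,4]

no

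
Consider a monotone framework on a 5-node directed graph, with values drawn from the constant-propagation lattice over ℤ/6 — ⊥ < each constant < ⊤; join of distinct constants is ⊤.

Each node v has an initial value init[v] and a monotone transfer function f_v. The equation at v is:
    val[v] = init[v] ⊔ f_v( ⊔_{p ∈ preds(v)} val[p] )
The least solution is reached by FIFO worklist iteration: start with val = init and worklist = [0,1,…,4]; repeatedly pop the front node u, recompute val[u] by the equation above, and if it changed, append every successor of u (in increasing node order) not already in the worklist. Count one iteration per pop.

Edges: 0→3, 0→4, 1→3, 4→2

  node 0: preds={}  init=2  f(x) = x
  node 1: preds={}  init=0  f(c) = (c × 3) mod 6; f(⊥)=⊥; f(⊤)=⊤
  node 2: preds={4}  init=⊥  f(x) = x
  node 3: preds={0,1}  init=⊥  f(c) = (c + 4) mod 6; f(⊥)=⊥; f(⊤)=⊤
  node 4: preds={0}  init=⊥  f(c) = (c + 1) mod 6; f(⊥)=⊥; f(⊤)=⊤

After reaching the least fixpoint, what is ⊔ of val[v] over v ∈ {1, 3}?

⊤

Worklist (6 pops):
  #1 pop 0: in=⊥ → 2 (no change)
  #2 pop 1: in=⊥ → 0 (no change)
  #3 pop 2: in=⊥ → ⊥ (no change)
  #4 pop 3: in=⊤ → ⊤ (was ⊥); enqueue []
  #5 pop 4: in=2 → 3 (was ⊥); enqueue [2]
  #6 pop 2: in=3 → 3 (was ⊥); enqueue []

Fixpoint:
  val[0] = 2
  val[1] = 0
  val[2] = 3
  val[3] = ⊤
  val[4] = 3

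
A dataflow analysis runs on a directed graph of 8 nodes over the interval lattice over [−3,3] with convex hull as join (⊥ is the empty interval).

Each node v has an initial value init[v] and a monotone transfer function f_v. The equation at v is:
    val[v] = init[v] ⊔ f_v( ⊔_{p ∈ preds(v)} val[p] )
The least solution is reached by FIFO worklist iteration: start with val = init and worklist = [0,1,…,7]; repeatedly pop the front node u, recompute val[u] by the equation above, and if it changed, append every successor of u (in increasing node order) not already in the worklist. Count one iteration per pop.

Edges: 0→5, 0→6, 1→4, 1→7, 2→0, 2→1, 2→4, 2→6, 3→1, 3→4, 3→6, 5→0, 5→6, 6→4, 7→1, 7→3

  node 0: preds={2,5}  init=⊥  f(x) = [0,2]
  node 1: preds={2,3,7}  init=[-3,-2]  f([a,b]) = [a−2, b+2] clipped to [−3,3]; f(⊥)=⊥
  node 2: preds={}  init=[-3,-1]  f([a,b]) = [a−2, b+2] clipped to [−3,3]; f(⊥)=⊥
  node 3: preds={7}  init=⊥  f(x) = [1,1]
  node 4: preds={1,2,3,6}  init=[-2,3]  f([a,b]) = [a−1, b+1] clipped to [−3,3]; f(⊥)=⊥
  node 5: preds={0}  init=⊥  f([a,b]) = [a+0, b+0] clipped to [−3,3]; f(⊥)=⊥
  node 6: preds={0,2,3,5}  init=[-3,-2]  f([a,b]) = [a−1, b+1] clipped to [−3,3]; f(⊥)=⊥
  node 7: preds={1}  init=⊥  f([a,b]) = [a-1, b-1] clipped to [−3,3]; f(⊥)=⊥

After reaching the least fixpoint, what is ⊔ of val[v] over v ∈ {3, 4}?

[-3,3]

Trace (15 dequeues):
  [1] u=0 | in [-3,-1] | out [0,2] | prev ⊥ | push {}
  [2] u=1 | in [-3,-1] | out [-3,1] | prev [-3,-2] | push {}
  [3] u=2 | in ⊥ | out [-3,-1] | ==
  [4] u=3 | in ⊥ | out [1,1] | prev ⊥ | push {1}
  [5] u=4 | in [-3,1] | out [-3,3] | prev [-2,3] | push {}
  [6] u=5 | in [0,2] | out [0,2] | prev ⊥ | push {0}
  [7] u=6 | in [-3,2] | out [-3,3] | prev [-3,-2] | push {4}
  [8] u=7 | in [-3,1] | out [-3,0] | prev ⊥ | push {3}
  [9] u=1 | in [-3,1] | out [-3,3] | prev [-3,1] | push {7}
  [10] u=0 | in [-3,2] | out [0,2] | ==
  [11] u=4 | in [-3,3] | out [-3,3] | ==
  [12] u=3 | in [-3,0] | out [1,1] | ==
  [13] u=7 | in [-3,3] | out [-3,2] | prev [-3,0] | push {1,3}
  [14] u=1 | in [-3,2] | out [-3,3] | ==
  [15] u=3 | in [-3,2] | out [1,1] | ==

Converged values:
  [0] [0,2]
  [1] [-3,3]
  [2] [-3,-1]
  [3] [1,1]
  [4] [-3,3]
  [5] [0,2]
  [6] [-3,3]
  [7] [-3,2]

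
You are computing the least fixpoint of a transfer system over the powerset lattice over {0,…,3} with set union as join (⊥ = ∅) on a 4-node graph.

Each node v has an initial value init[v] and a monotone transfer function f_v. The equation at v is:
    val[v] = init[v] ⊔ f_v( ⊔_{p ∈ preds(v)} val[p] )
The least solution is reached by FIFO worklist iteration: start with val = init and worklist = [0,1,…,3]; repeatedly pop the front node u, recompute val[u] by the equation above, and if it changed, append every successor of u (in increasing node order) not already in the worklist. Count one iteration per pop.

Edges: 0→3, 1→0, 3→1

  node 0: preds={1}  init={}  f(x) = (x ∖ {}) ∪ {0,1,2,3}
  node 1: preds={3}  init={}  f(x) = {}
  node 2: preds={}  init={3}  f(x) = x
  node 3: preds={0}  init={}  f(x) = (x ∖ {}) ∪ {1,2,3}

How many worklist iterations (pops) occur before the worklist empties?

5

Trace (5 dequeues):
  [1] u=0 | in {} | out {0,1,2,3} | prev {} | push {}
  [2] u=1 | in {} | out {} | ==
  [3] u=2 | in {} | out {3} | ==
  [4] u=3 | in {0,1,2,3} | out {0,1,2,3} | prev {} | push {1}
  [5] u=1 | in {0,1,2,3} | out {} | ==

Converged values:
  [0] {0,1,2,3}
  [1] {}
  [2] {3}
  [3] {0,1,2,3}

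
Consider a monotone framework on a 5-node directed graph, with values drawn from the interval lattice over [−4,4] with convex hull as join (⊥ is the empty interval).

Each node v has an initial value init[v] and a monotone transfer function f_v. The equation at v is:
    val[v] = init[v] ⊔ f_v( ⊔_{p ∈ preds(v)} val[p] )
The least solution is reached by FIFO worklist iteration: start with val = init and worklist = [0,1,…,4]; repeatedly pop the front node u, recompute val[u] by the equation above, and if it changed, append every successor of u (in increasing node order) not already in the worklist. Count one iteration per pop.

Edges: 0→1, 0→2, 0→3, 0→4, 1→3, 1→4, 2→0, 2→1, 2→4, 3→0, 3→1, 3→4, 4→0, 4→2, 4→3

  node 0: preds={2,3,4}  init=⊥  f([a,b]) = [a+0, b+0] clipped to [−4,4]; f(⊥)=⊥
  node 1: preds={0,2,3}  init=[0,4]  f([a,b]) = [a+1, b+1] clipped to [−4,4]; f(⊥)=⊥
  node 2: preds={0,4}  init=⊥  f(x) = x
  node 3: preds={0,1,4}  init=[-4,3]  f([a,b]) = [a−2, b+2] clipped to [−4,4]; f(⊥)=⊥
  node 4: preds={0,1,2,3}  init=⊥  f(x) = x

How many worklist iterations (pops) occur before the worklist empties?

12

Trace (12 dequeues):
  [1] u=0 | in [-4,3] | out [-4,3] | prev ⊥ | push {}
  [2] u=1 | in [-4,3] | out [-3,4] | prev [0,4] | push {}
  [3] u=2 | in [-4,3] | out [-4,3] | prev ⊥ | push {0,1}
  [4] u=3 | in [-4,4] | out [-4,4] | prev [-4,3] | push {}
  [5] u=4 | in [-4,4] | out [-4,4] | prev ⊥ | push {2,3}
  [6] u=0 | in [-4,4] | out [-4,4] | prev [-4,3] | push {4}
  [7] u=1 | in [-4,4] | out [-3,4] | ==
  [8] u=2 | in [-4,4] | out [-4,4] | prev [-4,3] | push {0,1}
  [9] u=3 | in [-4,4] | out [-4,4] | ==
  [10] u=4 | in [-4,4] | out [-4,4] | ==
  [11] u=0 | in [-4,4] | out [-4,4] | ==
  [12] u=1 | in [-4,4] | out [-3,4] | ==

Converged values:
  [0] [-4,4]
  [1] [-3,4]
  [2] [-4,4]
  [3] [-4,4]
  [4] [-4,4]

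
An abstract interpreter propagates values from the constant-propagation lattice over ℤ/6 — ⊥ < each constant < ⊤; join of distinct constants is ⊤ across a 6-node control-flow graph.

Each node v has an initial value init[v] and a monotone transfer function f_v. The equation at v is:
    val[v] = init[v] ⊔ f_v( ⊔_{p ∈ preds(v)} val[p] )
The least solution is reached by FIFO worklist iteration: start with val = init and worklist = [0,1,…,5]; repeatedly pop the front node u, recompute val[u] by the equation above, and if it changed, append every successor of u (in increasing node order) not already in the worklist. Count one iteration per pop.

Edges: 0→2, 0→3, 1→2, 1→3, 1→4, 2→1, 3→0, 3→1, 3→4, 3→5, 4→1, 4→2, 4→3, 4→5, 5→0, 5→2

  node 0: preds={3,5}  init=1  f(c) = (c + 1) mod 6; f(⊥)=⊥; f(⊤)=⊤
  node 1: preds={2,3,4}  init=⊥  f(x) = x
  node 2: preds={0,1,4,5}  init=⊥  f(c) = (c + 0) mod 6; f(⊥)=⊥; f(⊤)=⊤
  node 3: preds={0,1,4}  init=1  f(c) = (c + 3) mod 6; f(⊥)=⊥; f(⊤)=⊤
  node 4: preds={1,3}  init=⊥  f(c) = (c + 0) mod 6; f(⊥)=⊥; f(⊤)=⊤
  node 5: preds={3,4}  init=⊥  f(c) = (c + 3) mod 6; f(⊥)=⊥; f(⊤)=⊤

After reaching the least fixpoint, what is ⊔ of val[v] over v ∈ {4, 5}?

⊤

Iteration log — 11 steps:
  step 1. node 0  ⊔preds=1  new=⊤  old=1  +wl: 
  step 2. node 1  ⊔preds=1  new=1  old=⊥  +wl: 
  step 3. node 2  ⊔preds=⊤  new=⊤  old=⊥  +wl: 1
  step 4. node 3  ⊔preds=⊤  new=⊤  old=1  +wl: 0
  step 5. node 4  ⊔preds=⊤  new=⊤  old=⊥  +wl: 2,3
  step 6. node 5  ⊔preds=⊤  new=⊤  old=⊥  +wl: 
  step 7. node 1  ⊔preds=⊤  new=⊤  old=1  +wl: 4
  step 8. node 0  ⊔preds=⊤  new=⊤  stable
  step 9. node 2  ⊔preds=⊤  new=⊤  stable
  step 10. node 3  ⊔preds=⊤  new=⊤  stable
  step 11. node 4  ⊔preds=⊤  new=⊤  stable

Least fixpoint reached:
  node 0: ⊤
  node 1: ⊤
  node 2: ⊤
  node 3: ⊤
  node 4: ⊤
  node 5: ⊤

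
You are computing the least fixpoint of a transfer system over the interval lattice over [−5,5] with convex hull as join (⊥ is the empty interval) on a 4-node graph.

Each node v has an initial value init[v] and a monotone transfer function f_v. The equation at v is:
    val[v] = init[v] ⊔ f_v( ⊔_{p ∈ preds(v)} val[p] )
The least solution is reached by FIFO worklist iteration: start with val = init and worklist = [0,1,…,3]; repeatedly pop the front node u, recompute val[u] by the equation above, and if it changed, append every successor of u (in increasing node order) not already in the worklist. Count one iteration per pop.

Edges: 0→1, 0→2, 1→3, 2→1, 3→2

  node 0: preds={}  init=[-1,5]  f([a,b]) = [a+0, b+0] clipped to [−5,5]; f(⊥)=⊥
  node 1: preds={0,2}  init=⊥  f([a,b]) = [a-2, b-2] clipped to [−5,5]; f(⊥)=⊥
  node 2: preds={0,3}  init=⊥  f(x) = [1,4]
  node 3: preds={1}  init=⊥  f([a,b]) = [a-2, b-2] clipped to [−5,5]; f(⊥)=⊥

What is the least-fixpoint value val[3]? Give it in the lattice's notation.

Worklist (6 pops):
  #1 pop 0: in=⊥ → [-1,5] (no change)
  #2 pop 1: in=[-1,5] → [-3,3] (was ⊥); enqueue []
  #3 pop 2: in=[-1,5] → [1,4] (was ⊥); enqueue [1]
  #4 pop 3: in=[-3,3] → [-5,1] (was ⊥); enqueue [2]
  #5 pop 1: in=[-1,5] → [-3,3] (no change)
  #6 pop 2: in=[-5,5] → [1,4] (no change)

Fixpoint:
  val[0] = [-1,5]
  val[1] = [-3,3]
  val[2] = [1,4]
  val[3] = [-5,1]

[-5,1]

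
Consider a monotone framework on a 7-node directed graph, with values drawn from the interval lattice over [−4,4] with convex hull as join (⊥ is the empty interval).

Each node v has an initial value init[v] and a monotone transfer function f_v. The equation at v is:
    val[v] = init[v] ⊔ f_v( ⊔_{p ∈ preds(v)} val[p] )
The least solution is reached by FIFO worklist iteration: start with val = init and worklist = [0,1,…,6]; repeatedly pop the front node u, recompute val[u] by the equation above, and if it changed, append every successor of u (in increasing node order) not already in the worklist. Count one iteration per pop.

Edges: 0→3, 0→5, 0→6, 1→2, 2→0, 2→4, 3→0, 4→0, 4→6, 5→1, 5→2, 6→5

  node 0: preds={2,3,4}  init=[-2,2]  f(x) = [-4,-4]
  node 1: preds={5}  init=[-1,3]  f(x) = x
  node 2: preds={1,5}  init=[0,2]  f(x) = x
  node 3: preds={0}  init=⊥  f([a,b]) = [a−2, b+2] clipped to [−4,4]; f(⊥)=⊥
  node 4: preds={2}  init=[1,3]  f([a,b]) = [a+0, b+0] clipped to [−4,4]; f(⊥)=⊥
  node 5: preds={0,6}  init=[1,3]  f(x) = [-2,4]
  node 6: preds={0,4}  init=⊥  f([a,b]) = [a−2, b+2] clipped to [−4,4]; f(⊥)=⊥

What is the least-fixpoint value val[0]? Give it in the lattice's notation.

[-4,2]

Worklist (15 pops):
  #1 pop 0: in=[0,3] → [-4,2] (was [-2,2]); enqueue []
  #2 pop 1: in=[1,3] → [-1,3] (no change)
  #3 pop 2: in=[-1,3] → [-1,3] (was [0,2]); enqueue [0]
  #4 pop 3: in=[-4,2] → [-4,4] (was ⊥); enqueue []
  #5 pop 4: in=[-1,3] → [-1,3] (was [1,3]); enqueue []
  #6 pop 5: in=[-4,2] → [-2,4] (was [1,3]); enqueue [1,2]
  #7 pop 6: in=[-4,3] → [-4,4] (was ⊥); enqueue [5]
  #8 pop 0: in=[-4,4] → [-4,2] (no change)
  #9 pop 1: in=[-2,4] → [-2,4] (was [-1,3]); enqueue []
  #10 pop 2: in=[-2,4] → [-2,4] (was [-1,3]); enqueue [0,4]
  #11 pop 5: in=[-4,4] → [-2,4] (no change)
  #12 pop 0: in=[-4,4] → [-4,2] (no change)
  #13 pop 4: in=[-2,4] → [-2,4] (was [-1,3]); enqueue [0,6]
  #14 pop 0: in=[-4,4] → [-4,2] (no change)
  #15 pop 6: in=[-4,4] → [-4,4] (no change)

Fixpoint:
  val[0] = [-4,2]
  val[1] = [-2,4]
  val[2] = [-2,4]
  val[3] = [-4,4]
  val[4] = [-2,4]
  val[5] = [-2,4]
  val[6] = [-4,4]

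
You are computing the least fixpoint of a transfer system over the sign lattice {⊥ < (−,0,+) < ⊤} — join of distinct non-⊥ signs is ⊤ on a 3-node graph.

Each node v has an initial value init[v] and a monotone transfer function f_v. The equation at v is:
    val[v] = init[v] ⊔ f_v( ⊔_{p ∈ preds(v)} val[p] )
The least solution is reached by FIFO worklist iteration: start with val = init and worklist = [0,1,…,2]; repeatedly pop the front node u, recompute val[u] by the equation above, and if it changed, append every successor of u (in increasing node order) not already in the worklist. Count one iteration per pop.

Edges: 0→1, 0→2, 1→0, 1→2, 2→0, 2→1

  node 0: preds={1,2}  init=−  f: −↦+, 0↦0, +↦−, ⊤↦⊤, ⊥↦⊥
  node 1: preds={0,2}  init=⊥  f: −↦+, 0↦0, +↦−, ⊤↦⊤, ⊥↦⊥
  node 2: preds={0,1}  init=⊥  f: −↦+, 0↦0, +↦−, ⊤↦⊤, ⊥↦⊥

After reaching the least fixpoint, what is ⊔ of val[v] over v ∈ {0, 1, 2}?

Trace (7 dequeues):
  [1] u=0 | in ⊥ | out − | ==
  [2] u=1 | in − | out + | prev ⊥ | push {0}
  [3] u=2 | in ⊤ | out ⊤ | prev ⊥ | push {1}
  [4] u=0 | in ⊤ | out ⊤ | prev − | push {2}
  [5] u=1 | in ⊤ | out ⊤ | prev + | push {0}
  [6] u=2 | in ⊤ | out ⊤ | ==
  [7] u=0 | in ⊤ | out ⊤ | ==

Converged values:
  [0] ⊤
  [1] ⊤
  [2] ⊤

⊤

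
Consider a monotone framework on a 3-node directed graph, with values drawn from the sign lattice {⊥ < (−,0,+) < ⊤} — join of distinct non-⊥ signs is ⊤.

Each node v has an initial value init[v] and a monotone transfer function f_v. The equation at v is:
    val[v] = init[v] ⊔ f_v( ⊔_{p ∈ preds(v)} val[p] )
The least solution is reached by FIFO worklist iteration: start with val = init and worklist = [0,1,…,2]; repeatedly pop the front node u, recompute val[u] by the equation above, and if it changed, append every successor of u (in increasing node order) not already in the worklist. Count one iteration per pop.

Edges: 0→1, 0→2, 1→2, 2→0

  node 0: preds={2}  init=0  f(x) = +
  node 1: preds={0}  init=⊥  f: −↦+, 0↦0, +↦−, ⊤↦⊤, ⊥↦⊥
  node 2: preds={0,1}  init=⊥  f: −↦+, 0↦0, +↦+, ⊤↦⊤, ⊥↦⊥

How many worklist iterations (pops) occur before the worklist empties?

Iteration log — 4 steps:
  step 1. node 0  ⊔preds=⊥  new=⊤  old=0  +wl: 
  step 2. node 1  ⊔preds=⊤  new=⊤  old=⊥  +wl: 
  step 3. node 2  ⊔preds=⊤  new=⊤  old=⊥  +wl: 0
  step 4. node 0  ⊔preds=⊤  new=⊤  stable

Least fixpoint reached:
  node 0: ⊤
  node 1: ⊤
  node 2: ⊤

4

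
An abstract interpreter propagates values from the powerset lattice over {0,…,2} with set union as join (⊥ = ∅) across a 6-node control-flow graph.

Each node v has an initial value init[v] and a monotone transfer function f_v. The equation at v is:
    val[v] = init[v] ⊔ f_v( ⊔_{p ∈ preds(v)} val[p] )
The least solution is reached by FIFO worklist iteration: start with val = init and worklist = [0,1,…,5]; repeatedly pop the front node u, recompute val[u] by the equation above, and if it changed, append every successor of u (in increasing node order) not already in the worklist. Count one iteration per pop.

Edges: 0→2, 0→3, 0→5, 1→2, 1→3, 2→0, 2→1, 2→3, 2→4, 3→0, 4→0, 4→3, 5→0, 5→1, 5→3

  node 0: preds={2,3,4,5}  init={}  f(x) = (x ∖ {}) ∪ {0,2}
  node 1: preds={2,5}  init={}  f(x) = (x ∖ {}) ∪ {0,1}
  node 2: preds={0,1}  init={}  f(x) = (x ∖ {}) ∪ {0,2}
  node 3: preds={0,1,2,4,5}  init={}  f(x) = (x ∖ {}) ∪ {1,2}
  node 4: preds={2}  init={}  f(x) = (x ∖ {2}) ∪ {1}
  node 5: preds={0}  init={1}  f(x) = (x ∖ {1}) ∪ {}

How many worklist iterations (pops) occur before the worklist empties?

Iteration log — 10 steps:
  step 1. node 0  ⊔preds={1}  new={0,1,2}  old={}  +wl: 
  step 2. node 1  ⊔preds={1}  new={0,1}  old={}  +wl: 
  step 3. node 2  ⊔preds={0,1,2}  new={0,1,2}  old={}  +wl: 0,1
  step 4. node 3  ⊔preds={0,1,2}  new={0,1,2}  old={}  +wl: 
  step 5. node 4  ⊔preds={0,1,2}  new={0,1}  old={}  +wl: 3
  step 6. node 5  ⊔preds={0,1,2}  new={0,1,2}  old={1}  +wl: 
  step 7. node 0  ⊔preds={0,1,2}  new={0,1,2}  stable
  step 8. node 1  ⊔preds={0,1,2}  new={0,1,2}  old={0,1}  +wl: 2
  step 9. node 3  ⊔preds={0,1,2}  new={0,1,2}  stable
  step 10. node 2  ⊔preds={0,1,2}  new={0,1,2}  stable

Least fixpoint reached:
  node 0: {0,1,2}
  node 1: {0,1,2}
  node 2: {0,1,2}
  node 3: {0,1,2}
  node 4: {0,1}
  node 5: {0,1,2}

10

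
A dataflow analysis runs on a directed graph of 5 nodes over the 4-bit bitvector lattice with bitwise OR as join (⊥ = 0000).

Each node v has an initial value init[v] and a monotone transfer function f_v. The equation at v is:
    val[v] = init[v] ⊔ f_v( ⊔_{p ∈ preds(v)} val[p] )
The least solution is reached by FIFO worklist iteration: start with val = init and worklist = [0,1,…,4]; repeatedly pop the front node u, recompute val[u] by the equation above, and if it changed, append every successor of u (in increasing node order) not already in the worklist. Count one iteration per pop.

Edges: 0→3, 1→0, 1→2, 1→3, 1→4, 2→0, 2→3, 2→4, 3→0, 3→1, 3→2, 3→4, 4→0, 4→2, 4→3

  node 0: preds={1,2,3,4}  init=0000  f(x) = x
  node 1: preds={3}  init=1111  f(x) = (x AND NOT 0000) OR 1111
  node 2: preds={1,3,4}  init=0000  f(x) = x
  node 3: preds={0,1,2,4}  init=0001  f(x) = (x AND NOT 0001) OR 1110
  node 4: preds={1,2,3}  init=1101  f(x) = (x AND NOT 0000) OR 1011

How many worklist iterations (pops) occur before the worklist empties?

Iteration log — 9 steps:
  step 1. node 0  ⊔preds=1111  new=1111  old=0000  +wl: 
  step 2. node 1  ⊔preds=0001  new=1111  stable
  step 3. node 2  ⊔preds=1111  new=1111  old=0000  +wl: 0
  step 4. node 3  ⊔preds=1111  new=1111  old=0001  +wl: 1,2
  step 5. node 4  ⊔preds=1111  new=1111  old=1101  +wl: 3
  step 6. node 0  ⊔preds=1111  new=1111  stable
  step 7. node 1  ⊔preds=1111  new=1111  stable
  step 8. node 2  ⊔preds=1111  new=1111  stable
  step 9. node 3  ⊔preds=1111  new=1111  stable

Least fixpoint reached:
  node 0: 1111
  node 1: 1111
  node 2: 1111
  node 3: 1111
  node 4: 1111

9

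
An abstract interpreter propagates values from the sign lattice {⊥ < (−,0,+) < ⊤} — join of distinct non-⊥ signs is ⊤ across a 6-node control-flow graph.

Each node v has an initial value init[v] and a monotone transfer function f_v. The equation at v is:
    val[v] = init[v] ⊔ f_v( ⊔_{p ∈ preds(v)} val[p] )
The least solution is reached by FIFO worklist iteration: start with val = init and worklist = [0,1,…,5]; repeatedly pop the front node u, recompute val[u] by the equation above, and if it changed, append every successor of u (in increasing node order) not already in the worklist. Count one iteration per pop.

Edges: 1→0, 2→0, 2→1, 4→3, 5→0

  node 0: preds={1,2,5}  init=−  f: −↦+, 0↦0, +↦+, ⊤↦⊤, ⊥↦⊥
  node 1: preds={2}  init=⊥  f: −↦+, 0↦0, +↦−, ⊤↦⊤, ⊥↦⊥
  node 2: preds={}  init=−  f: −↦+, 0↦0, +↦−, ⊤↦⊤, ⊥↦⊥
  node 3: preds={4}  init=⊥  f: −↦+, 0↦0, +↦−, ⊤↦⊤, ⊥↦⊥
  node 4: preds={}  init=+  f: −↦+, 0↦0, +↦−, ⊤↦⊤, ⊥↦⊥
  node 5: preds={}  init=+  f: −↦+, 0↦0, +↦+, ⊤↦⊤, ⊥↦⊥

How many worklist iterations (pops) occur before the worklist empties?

Iteration log — 7 steps:
  step 1. node 0  ⊔preds=⊤  new=⊤  old=−  +wl: 
  step 2. node 1  ⊔preds=−  new=+  old=⊥  +wl: 0
  step 3. node 2  ⊔preds=⊥  new=−  stable
  step 4. node 3  ⊔preds=+  new=−  old=⊥  +wl: 
  step 5. node 4  ⊔preds=⊥  new=+  stable
  step 6. node 5  ⊔preds=⊥  new=+  stable
  step 7. node 0  ⊔preds=⊤  new=⊤  stable

Least fixpoint reached:
  node 0: ⊤
  node 1: +
  node 2: −
  node 3: −
  node 4: +
  node 5: +

7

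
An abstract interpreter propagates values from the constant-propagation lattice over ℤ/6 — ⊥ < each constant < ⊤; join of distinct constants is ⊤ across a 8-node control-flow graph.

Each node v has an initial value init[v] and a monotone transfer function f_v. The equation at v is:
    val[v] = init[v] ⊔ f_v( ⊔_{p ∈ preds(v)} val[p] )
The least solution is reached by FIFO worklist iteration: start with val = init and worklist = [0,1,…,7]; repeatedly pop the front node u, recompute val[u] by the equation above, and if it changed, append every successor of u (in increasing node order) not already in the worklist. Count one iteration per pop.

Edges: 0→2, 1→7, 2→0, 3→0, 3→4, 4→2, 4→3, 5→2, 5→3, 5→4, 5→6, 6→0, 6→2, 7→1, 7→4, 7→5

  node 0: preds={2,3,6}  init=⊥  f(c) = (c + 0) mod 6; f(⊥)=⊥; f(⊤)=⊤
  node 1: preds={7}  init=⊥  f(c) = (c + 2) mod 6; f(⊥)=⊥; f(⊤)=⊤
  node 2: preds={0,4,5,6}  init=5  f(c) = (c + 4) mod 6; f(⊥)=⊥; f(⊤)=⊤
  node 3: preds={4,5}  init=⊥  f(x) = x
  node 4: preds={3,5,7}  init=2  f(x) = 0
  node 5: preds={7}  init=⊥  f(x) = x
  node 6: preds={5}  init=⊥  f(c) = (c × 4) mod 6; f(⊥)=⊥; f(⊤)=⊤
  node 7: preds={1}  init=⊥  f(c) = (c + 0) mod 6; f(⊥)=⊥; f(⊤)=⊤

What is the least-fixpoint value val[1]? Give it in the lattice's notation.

⊥

Trace (13 dequeues):
  [1] u=0 | in 5 | out 5 | prev ⊥ | push {}
  [2] u=1 | in ⊥ | out ⊥ | ==
  [3] u=2 | in ⊤ | out ⊤ | prev 5 | push {0}
  [4] u=3 | in 2 | out 2 | prev ⊥ | push {}
  [5] u=4 | in 2 | out ⊤ | prev 2 | push {2,3}
  [6] u=5 | in ⊥ | out ⊥ | ==
  [7] u=6 | in ⊥ | out ⊥ | ==
  [8] u=7 | in ⊥ | out ⊥ | ==
  [9] u=0 | in ⊤ | out ⊤ | prev 5 | push {}
  [10] u=2 | in ⊤ | out ⊤ | ==
  [11] u=3 | in ⊤ | out ⊤ | prev 2 | push {0,4}
  [12] u=0 | in ⊤ | out ⊤ | ==
  [13] u=4 | in ⊤ | out ⊤ | ==

Converged values:
  [0] ⊤
  [1] ⊥
  [2] ⊤
  [3] ⊤
  [4] ⊤
  [5] ⊥
  [6] ⊥
  [7] ⊥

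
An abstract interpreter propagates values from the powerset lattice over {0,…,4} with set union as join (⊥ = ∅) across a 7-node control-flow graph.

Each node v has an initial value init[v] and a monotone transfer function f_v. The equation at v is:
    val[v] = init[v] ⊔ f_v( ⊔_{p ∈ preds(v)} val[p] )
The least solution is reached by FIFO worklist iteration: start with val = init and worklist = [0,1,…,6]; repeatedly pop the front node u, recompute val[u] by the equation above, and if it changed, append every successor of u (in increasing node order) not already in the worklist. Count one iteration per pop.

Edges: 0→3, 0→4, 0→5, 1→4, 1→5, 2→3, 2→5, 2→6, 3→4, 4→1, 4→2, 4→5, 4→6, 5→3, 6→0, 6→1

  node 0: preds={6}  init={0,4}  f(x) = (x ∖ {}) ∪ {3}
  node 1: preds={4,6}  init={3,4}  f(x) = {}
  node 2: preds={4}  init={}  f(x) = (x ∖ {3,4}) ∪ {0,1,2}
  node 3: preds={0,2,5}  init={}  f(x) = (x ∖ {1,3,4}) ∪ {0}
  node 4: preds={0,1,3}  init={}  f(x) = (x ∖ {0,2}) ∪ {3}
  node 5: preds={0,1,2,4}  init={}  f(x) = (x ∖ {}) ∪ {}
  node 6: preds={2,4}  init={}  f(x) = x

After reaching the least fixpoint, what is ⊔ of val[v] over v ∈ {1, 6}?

{0,1,2,3,4}

Trace (17 dequeues):
  [1] u=0 | in {} | out {0,3,4} | prev {0,4} | push {}
  [2] u=1 | in {} | out {3,4} | ==
  [3] u=2 | in {} | out {0,1,2} | prev {} | push {}
  [4] u=3 | in {0,1,2,3,4} | out {0,2} | prev {} | push {}
  [5] u=4 | in {0,2,3,4} | out {3,4} | prev {} | push {1,2}
  [6] u=5 | in {0,1,2,3,4} | out {0,1,2,3,4} | prev {} | push {3}
  [7] u=6 | in {0,1,2,3,4} | out {0,1,2,3,4} | prev {} | push {0}
  [8] u=1 | in {0,1,2,3,4} | out {3,4} | ==
  [9] u=2 | in {3,4} | out {0,1,2} | ==
  [10] u=3 | in {0,1,2,3,4} | out {0,2} | ==
  [11] u=0 | in {0,1,2,3,4} | out {0,1,2,3,4} | prev {0,3,4} | push {3,4,5}
  [12] u=3 | in {0,1,2,3,4} | out {0,2} | ==
  [13] u=4 | in {0,1,2,3,4} | out {1,3,4} | prev {3,4} | push {1,2,6}
  [14] u=5 | in {0,1,2,3,4} | out {0,1,2,3,4} | ==
  [15] u=1 | in {0,1,2,3,4} | out {3,4} | ==
  [16] u=2 | in {1,3,4} | out {0,1,2} | ==
  [17] u=6 | in {0,1,2,3,4} | out {0,1,2,3,4} | ==

Converged values:
  [0] {0,1,2,3,4}
  [1] {3,4}
  [2] {0,1,2}
  [3] {0,2}
  [4] {1,3,4}
  [5] {0,1,2,3,4}
  [6] {0,1,2,3,4}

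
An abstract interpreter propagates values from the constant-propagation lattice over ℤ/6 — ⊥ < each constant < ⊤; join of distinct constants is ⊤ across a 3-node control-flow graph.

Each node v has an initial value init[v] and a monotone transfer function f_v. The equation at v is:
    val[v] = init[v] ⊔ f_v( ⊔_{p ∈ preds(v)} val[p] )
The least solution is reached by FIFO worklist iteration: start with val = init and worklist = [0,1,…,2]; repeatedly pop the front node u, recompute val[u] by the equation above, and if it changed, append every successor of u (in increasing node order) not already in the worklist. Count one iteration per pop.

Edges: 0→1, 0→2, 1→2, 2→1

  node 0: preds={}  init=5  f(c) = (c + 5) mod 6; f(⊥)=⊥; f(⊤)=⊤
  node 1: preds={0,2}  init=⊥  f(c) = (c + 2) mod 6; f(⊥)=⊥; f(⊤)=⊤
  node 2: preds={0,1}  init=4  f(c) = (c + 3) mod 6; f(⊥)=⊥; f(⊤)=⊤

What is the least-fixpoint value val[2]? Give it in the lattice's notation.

Trace (4 dequeues):
  [1] u=0 | in ⊥ | out 5 | ==
  [2] u=1 | in ⊤ | out ⊤ | prev ⊥ | push {}
  [3] u=2 | in ⊤ | out ⊤ | prev 4 | push {1}
  [4] u=1 | in ⊤ | out ⊤ | ==

Converged values:
  [0] 5
  [1] ⊤
  [2] ⊤

⊤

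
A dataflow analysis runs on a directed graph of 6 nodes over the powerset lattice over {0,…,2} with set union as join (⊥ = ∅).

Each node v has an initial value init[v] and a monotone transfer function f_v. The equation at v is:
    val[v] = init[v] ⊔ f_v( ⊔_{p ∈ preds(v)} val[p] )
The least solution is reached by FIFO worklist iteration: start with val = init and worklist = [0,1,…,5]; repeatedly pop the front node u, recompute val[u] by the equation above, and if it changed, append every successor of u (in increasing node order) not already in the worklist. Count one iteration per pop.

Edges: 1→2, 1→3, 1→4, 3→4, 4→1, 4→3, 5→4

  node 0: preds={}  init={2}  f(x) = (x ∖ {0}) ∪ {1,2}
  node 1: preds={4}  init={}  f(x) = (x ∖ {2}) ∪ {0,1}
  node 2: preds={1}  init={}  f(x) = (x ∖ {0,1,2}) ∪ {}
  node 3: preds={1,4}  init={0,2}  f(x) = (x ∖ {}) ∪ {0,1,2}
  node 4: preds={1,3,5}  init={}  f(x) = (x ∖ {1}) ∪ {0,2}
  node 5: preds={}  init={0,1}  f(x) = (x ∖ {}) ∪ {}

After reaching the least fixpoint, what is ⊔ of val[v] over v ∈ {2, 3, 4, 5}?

{0,1,2}

Worklist (8 pops):
  #1 pop 0: in={} → {1,2} (was {2}); enqueue []
  #2 pop 1: in={} → {0,1} (was {}); enqueue []
  #3 pop 2: in={0,1} → {} (no change)
  #4 pop 3: in={0,1} → {0,1,2} (was {0,2}); enqueue []
  #5 pop 4: in={0,1,2} → {0,2} (was {}); enqueue [1,3]
  #6 pop 5: in={} → {0,1} (no change)
  #7 pop 1: in={0,2} → {0,1} (no change)
  #8 pop 3: in={0,1,2} → {0,1,2} (no change)

Fixpoint:
  val[0] = {1,2}
  val[1] = {0,1}
  val[2] = {}
  val[3] = {0,1,2}
  val[4] = {0,2}
  val[5] = {0,1}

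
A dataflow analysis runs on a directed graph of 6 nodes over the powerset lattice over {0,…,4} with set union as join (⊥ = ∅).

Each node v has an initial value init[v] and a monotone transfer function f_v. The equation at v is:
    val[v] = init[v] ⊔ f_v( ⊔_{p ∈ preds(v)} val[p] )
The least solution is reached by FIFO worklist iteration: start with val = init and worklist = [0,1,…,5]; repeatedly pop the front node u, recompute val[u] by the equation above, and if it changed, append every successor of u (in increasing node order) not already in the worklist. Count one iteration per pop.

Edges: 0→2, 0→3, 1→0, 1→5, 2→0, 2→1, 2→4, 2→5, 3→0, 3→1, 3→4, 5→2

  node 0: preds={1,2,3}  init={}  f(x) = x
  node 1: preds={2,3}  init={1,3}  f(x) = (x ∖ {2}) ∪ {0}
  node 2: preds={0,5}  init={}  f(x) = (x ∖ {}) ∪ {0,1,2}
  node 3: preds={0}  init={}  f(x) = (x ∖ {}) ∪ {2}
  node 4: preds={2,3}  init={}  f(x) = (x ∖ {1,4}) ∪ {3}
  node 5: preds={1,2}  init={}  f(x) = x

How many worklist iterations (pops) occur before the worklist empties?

13

Iteration log — 13 steps:
  step 1. node 0  ⊔preds={1,3}  new={1,3}  old={}  +wl: 
  step 2. node 1  ⊔preds={}  new={0,1,3}  old={1,3}  +wl: 0
  step 3. node 2  ⊔preds={1,3}  new={0,1,2,3}  old={}  +wl: 1
  step 4. node 3  ⊔preds={1,3}  new={1,2,3}  old={}  +wl: 
  step 5. node 4  ⊔preds={0,1,2,3}  new={0,2,3}  old={}  +wl: 
  step 6. node 5  ⊔preds={0,1,2,3}  new={0,1,2,3}  old={}  +wl: 2
  step 7. node 0  ⊔preds={0,1,2,3}  new={0,1,2,3}  old={1,3}  +wl: 3
  step 8. node 1  ⊔preds={0,1,2,3}  new={0,1,3}  stable
  step 9. node 2  ⊔preds={0,1,2,3}  new={0,1,2,3}  stable
  step 10. node 3  ⊔preds={0,1,2,3}  new={0,1,2,3}  old={1,2,3}  +wl: 0,1,4
  step 11. node 0  ⊔preds={0,1,2,3}  new={0,1,2,3}  stable
  step 12. node 1  ⊔preds={0,1,2,3}  new={0,1,3}  stable
  step 13. node 4  ⊔preds={0,1,2,3}  new={0,2,3}  stable

Least fixpoint reached:
  node 0: {0,1,2,3}
  node 1: {0,1,3}
  node 2: {0,1,2,3}
  node 3: {0,1,2,3}
  node 4: {0,2,3}
  node 5: {0,1,2,3}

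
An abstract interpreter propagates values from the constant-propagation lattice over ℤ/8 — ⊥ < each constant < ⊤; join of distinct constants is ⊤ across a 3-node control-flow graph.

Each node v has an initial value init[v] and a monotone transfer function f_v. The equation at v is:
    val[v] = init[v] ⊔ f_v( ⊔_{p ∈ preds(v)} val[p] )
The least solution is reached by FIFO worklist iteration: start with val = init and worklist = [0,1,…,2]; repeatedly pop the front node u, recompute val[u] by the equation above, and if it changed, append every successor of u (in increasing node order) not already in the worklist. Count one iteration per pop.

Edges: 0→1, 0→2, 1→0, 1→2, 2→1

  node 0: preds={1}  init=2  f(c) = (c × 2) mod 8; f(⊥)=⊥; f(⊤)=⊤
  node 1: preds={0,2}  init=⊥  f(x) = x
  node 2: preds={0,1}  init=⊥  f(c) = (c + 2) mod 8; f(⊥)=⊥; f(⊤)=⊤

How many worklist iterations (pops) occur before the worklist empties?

Iteration log — 8 steps:
  step 1. node 0  ⊔preds=⊥  new=2  stable
  step 2. node 1  ⊔preds=2  new=2  old=⊥  +wl: 0
  step 3. node 2  ⊔preds=2  new=4  old=⊥  +wl: 1
  step 4. node 0  ⊔preds=2  new=⊤  old=2  +wl: 2
  step 5. node 1  ⊔preds=⊤  new=⊤  old=2  +wl: 0
  step 6. node 2  ⊔preds=⊤  new=⊤  old=4  +wl: 1
  step 7. node 0  ⊔preds=⊤  new=⊤  stable
  step 8. node 1  ⊔preds=⊤  new=⊤  stable

Least fixpoint reached:
  node 0: ⊤
  node 1: ⊤
  node 2: ⊤

8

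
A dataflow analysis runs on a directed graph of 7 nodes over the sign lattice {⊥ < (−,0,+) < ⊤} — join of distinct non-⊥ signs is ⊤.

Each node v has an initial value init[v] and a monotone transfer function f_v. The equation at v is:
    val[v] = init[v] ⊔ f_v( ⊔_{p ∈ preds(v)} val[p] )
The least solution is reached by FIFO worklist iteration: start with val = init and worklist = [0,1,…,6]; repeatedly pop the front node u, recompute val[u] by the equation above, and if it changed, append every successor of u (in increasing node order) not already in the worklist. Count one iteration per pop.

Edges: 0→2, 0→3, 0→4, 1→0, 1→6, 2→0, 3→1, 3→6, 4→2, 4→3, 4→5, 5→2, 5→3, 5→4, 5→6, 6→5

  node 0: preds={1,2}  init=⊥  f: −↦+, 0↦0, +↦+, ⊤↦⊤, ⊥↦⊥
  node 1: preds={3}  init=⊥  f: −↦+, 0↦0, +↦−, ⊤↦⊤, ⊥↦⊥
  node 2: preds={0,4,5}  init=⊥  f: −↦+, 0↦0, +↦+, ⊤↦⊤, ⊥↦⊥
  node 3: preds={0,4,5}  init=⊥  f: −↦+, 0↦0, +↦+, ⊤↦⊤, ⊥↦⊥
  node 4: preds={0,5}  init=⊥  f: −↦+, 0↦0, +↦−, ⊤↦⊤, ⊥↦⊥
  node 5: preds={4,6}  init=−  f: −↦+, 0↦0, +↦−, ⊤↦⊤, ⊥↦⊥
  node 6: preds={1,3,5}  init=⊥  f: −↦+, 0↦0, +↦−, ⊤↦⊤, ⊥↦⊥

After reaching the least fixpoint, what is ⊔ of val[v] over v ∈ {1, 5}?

⊤

Trace (22 dequeues):
  [1] u=0 | in ⊥ | out ⊥ | ==
  [2] u=1 | in ⊥ | out ⊥ | ==
  [3] u=2 | in − | out + | prev ⊥ | push {0}
  [4] u=3 | in − | out + | prev ⊥ | push {1}
  [5] u=4 | in − | out + | prev ⊥ | push {2,3}
  [6] u=5 | in + | out − | ==
  [7] u=6 | in ⊤ | out ⊤ | prev ⊥ | push {5}
  [8] u=0 | in + | out + | prev ⊥ | push {4}
  [9] u=1 | in + | out − | prev ⊥ | push {0,6}
  [10] u=2 | in ⊤ | out ⊤ | prev + | push {}
  [11] u=3 | in ⊤ | out ⊤ | prev + | push {1}
  [12] u=5 | in ⊤ | out ⊤ | prev − | push {2,3}
  [13] u=4 | in ⊤ | out ⊤ | prev + | push {5}
  [14] u=0 | in ⊤ | out ⊤ | prev + | push {4}
  [15] u=6 | in ⊤ | out ⊤ | ==
  [16] u=1 | in ⊤ | out ⊤ | prev − | push {0,6}
  [17] u=2 | in ⊤ | out ⊤ | ==
  [18] u=3 | in ⊤ | out ⊤ | ==
  [19] u=5 | in ⊤ | out ⊤ | ==
  [20] u=4 | in ⊤ | out ⊤ | ==
  [21] u=0 | in ⊤ | out ⊤ | ==
  [22] u=6 | in ⊤ | out ⊤ | ==

Converged values:
  [0] ⊤
  [1] ⊤
  [2] ⊤
  [3] ⊤
  [4] ⊤
  [5] ⊤
  [6] ⊤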